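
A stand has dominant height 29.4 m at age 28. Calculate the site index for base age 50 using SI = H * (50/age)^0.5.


50/28 = 1.78571
(1.78571)^0.5 = 1.33630
SI = 29.4 * 1.33630 = 39.2872 ≈ 39.3 m

39.3 m


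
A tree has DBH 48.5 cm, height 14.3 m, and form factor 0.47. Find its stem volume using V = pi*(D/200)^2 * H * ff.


(D/200)^2 = (48.5/200)^2 = 0.2425^2 = 0.05880625
BA = 3.141593 * 0.05880625 = 0.184745 m^2
V = 0.184745 * 14.3 * 0.47 = 1.24167 ≈ 1.242 m^3

1.242 m^3


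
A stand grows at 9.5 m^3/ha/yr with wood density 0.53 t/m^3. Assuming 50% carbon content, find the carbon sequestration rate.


C = 9.5 * 0.53 * 0.5 = 2.5175 ≈ 2.52 t C/ha/yr

2.52 t C/ha/yr


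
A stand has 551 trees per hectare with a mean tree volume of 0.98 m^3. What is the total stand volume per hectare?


V_stand = 551 * 0.98 = 539.98 ≈ 540.0 m^3/ha

540.0 m^3/ha


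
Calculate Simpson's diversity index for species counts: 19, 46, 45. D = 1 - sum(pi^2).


Total N = 19 + 46 + 45 = 110
Per-species terms:
  p = 19/110 = 0.172727; p^2 = 0.172727^2 = 0.029835
  p = 46/110 = 0.418182; p^2 = 0.418182^2 = 0.174876
  p = 45/110 = 0.409091; p^2 = 0.409091^2 = 0.167355
sum(p^2) = 0.029835 + 0.174876 + 0.167355 = 0.372066
D = 1 - 0.372066 = 0.627934 ≈ 0.6279

0.6279


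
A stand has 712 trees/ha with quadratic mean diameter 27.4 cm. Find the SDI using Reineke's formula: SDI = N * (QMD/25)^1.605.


QMD/25 = 27.4/25 = 1.096
(1.096)^1.605 = exp(1.605 * ln(1.096)) = exp(1.605 * 0.0916672) = exp(0.147126) = 1.15850
SDI = 712 * 1.15850 = 824.852 ≈ 825

825


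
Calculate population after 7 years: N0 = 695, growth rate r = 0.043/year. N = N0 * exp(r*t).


r*t = 0.043 * 7 = 0.301
exp(0.301) = 1.35121
N = 695 * 1.35121 = 939.091 ≈ 939

939


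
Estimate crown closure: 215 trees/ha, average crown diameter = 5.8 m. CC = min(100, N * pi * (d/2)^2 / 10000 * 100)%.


(d/2)^2 = (5.8/2)^2 = 2.9^2 = 8.41
Crown area = 3.141593 * 8.41 = 26.4208 m^2
N * area / 10000 * 100 = 215 * 26.4208 / 10000 * 100 = 56.8047
CC = min(100, 56.8047) = 56.8047 ≈ 56.8%

56.8%


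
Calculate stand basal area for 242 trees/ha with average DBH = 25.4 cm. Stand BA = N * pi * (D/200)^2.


(D/200)^2 = (25.4/200)^2 = 0.127^2 = 0.016129
Individual BA = 3.141593 * 0.016129 = 0.0506708 m^2
Stand BA = 242 * 0.0506708 = 12.2623 ≈ 12.26 m^2/ha

12.26 m^2/ha


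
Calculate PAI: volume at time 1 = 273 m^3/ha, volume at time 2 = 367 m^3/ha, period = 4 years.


PAI = (V2 - V1) / period = (367 - 273) / 4 = 94 / 4 = 23.50 m^3/ha/yr

23.50 m^3/ha/yr


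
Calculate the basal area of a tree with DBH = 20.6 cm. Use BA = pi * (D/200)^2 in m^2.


D/200 = 20.6/200 = 0.103 m
(D/200)^2 = 0.103^2 = 0.010609
BA = 3.141593 * 0.010609 = 0.0333292 ≈ 0.0333 m^2

0.0333 m^2


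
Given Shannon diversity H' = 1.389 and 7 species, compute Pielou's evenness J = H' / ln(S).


ln(7) = 1.94591
J = H' / ln(S) = 1.389 / 1.94591 = 0.713805 ≈ 0.7138

0.7138


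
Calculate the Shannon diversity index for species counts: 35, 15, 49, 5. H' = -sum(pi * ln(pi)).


Total N = 35 + 15 + 49 + 5 = 104
Per-species terms:
  p = 35/104 = 0.336538; ln(p) = -1.089044; p*ln(p) = 0.336538 * (-1.089044) = -0.366505
  p = 15/104 = 0.144231; ln(p) = -1.936339; p*ln(p) = 0.144231 * (-1.936339) = -0.279280
  p = 49/104 = 0.471154; ln(p) = -0.752570; p*ln(p) = 0.471154 * (-0.752570) = -0.354576
  p = 5/104 = 0.048077; ln(p) = -3.034951; p*ln(p) = 0.048077 * (-3.034951) = -0.145911
sum(p*ln(p)) = (-0.366505) + (-0.279280) + (-0.354576) + (-0.145911) = -1.146272
H' = -(-1.146272) = 1.146272 ≈ 1.1463

1.1463


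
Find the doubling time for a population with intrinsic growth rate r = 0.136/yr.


td = ln(2) / 0.136 = 0.693147 / 0.136 = 5.09667 ≈ 5.1 years

5.1 years


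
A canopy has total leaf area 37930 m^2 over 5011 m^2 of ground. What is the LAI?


LAI = 37930 / 5011 = 7.5693 ≈ 7.57

7.57


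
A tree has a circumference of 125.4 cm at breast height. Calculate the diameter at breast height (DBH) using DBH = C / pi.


DBH = C / pi = 125.4 / 3.141593 = 39.9161 ≈ 39.92 cm

39.92 cm


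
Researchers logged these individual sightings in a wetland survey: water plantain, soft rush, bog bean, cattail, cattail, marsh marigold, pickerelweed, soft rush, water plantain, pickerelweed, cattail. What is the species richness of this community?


Total individuals logged = 11
Distinct species (count of individuals): water plantain (2), soft rush (2), bog bean (1), cattail (3), marsh marigold (1), pickerelweed (2)
Species richness = number of distinct species = 6

6


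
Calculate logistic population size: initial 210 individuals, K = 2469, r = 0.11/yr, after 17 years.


(K - N0)/N0 = (2469 - 210)/210 = 2259/210 = 10.7571
r*t = 0.11 * 17 = 1.87; exp(-1.87) = 0.154124
10.7571 * 0.154124 = 1.65793
1 + 1.65793 = 2.65793
N = 2469 / 2.65793 = 928.918 ≈ 929

929


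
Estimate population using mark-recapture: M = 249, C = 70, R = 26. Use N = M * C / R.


N = M * C / R = 249 * 70 / 26 = 17430 / 26 = 670.38 ≈ 670

670 individuals


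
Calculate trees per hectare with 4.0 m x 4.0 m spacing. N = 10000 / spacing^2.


N = 10000 / 4.0^2 = 10000 / 16 = 625.000 ≈ 625 trees/ha

625 trees/ha


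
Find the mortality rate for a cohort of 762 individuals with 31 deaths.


Mortality rate = 31 / 762 = 0.040682 ≈ 0.0407

0.0407


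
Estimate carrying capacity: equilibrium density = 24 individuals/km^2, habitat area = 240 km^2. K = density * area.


K = 24 * 240 = 5760 individuals

5760 individuals


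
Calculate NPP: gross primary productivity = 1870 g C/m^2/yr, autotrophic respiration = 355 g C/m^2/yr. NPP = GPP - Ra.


NPP = GPP - Ra = 1870 - 355 = 1515 g C/m^2/yr

1515 g C/m^2/yr


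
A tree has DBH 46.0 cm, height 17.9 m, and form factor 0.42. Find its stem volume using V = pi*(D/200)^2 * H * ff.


(D/200)^2 = (46.0/200)^2 = 0.23^2 = 0.0529
BA = 3.141593 * 0.0529 = 0.166190 m^2
V = 0.166190 * 17.9 * 0.42 = 1.24942 ≈ 1.249 m^3

1.249 m^3


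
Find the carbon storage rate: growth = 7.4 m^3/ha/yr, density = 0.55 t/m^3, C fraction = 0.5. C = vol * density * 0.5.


C = 7.4 * 0.55 * 0.5 = 2.035 ≈ 2.04 t C/ha/yr

2.04 t C/ha/yr


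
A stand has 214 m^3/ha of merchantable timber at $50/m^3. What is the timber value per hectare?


Value = 214 * 50 = $10700/ha

$10700/ha


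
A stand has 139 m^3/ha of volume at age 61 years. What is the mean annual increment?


MAI = 139 / 61 = 2.2787 ≈ 2.28 m^3/ha/yr

2.28 m^3/ha/yr


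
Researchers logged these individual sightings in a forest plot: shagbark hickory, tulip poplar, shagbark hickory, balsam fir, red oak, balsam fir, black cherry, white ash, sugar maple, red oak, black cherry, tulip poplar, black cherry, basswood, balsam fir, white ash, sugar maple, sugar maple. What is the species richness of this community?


Total individuals logged = 18
Distinct species (count of individuals): shagbark hickory (2), tulip poplar (2), balsam fir (3), red oak (2), black cherry (3), white ash (2), sugar maple (3), basswood (1)
Species richness = number of distinct species = 8

8


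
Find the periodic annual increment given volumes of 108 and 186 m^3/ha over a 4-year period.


PAI = (V2 - V1) / period = (186 - 108) / 4 = 78 / 4 = 19.50 m^3/ha/yr

19.50 m^3/ha/yr


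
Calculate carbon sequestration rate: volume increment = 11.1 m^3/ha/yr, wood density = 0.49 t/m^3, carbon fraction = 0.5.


C = 11.1 * 0.49 * 0.5 = 2.7195 ≈ 2.72 t C/ha/yr

2.72 t C/ha/yr


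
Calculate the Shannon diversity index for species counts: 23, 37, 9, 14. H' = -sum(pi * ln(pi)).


Total N = 23 + 37 + 9 + 14 = 83
Per-species terms:
  p = 23/83 = 0.277108; ln(p) = -1.283348; p*ln(p) = 0.277108 * (-1.283348) = -0.355626
  p = 37/83 = 0.445783; ln(p) = -0.807923; p*ln(p) = 0.445783 * (-0.807923) = -0.360158
  p = 9/83 = 0.108434; ln(p) = -2.221614; p*ln(p) = 0.108434 * (-2.221614) = -0.240898
  p = 14/83 = 0.168675; ln(p) = -1.779781; p*ln(p) = 0.168675 * (-1.779781) = -0.300205
sum(p*ln(p)) = (-0.355626) + (-0.360158) + (-0.240898) + (-0.300205) = -1.256887
H' = -(-1.256887) = 1.256887 ≈ 1.2569

1.2569


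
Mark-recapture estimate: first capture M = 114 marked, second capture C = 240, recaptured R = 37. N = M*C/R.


N = M * C / R = 114 * 240 / 37 = 27360 / 37 = 739.46 ≈ 739

739 individuals


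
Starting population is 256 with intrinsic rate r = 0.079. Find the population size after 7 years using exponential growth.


r*t = 0.079 * 7 = 0.553
exp(0.553) = 1.73846
N = 256 * 1.73846 = 445.046 ≈ 445

445


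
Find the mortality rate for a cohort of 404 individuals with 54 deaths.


Mortality rate = 54 / 404 = 0.133663 ≈ 0.1337

0.1337


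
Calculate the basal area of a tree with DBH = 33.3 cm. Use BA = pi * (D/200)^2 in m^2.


D/200 = 33.3/200 = 0.1665 m
(D/200)^2 = 0.1665^2 = 0.02772225
BA = 3.141593 * 0.02772225 = 0.0870920 ≈ 0.0871 m^2

0.0871 m^2


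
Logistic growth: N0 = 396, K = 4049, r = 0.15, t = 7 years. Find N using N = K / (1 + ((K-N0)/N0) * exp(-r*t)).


(K - N0)/N0 = (4049 - 396)/396 = 3653/396 = 9.22475
r*t = 0.15 * 7 = 1.05; exp(-1.05) = 0.349938
9.22475 * 0.349938 = 3.22809
1 + 3.22809 = 4.22809
N = 4049 / 4.22809 = 957.643 ≈ 958

958


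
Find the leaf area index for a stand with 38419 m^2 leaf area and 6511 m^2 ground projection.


LAI = 38419 / 6511 = 5.9006 ≈ 5.90

5.90


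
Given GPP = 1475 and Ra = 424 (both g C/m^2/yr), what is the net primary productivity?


NPP = GPP - Ra = 1475 - 424 = 1051 g C/m^2/yr

1051 g C/m^2/yr


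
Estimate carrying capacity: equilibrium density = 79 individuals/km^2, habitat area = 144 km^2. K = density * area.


K = 79 * 144 = 11376 individuals

11376 individuals


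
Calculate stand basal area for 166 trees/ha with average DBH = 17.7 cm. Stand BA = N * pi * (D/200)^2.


(D/200)^2 = (17.7/200)^2 = 0.0885^2 = 0.00783225
Individual BA = 3.141593 * 0.00783225 = 0.0246057 m^2
Stand BA = 166 * 0.0246057 = 4.08455 ≈ 4.08 m^2/ha

4.08 m^2/ha


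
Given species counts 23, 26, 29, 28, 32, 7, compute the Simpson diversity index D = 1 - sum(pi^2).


Total N = 23 + 26 + 29 + 28 + 32 + 7 = 145
Per-species terms:
  p = 23/145 = 0.158621; p^2 = 0.158621^2 = 0.025161
  p = 26/145 = 0.179310; p^2 = 0.179310^2 = 0.032152
  p = 29/145 = 0.200000; p^2 = 0.200000^2 = 0.040000
  p = 28/145 = 0.193103; p^2 = 0.193103^2 = 0.037289
  p = 32/145 = 0.220690; p^2 = 0.220690^2 = 0.048704
  p = 7/145 = 0.048276; p^2 = 0.048276^2 = 0.002331
sum(p^2) = 0.025161 + 0.032152 + 0.040000 + 0.037289 + 0.048704 + 0.002331 = 0.185637
D = 1 - 0.185637 = 0.814363 ≈ 0.8144

0.8144


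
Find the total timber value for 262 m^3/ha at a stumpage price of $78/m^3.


Value = 262 * 78 = $20436/ha

$20436/ha


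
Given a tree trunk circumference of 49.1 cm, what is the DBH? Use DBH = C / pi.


DBH = C / pi = 49.1 / 3.141593 = 15.6290 ≈ 15.63 cm

15.63 cm


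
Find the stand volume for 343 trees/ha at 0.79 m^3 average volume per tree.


V_stand = 343 * 0.79 = 270.97 ≈ 271.0 m^3/ha

271.0 m^3/ha


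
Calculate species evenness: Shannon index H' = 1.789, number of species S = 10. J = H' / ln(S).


ln(10) = 2.30259
J = H' / ln(S) = 1.789 / 2.30259 = 0.776951 ≈ 0.7770

0.7770


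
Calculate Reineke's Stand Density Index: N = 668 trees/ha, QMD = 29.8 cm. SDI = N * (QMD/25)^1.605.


QMD/25 = 29.8/25 = 1.192
(1.192)^1.605 = exp(1.605 * ln(1.192)) = exp(1.605 * 0.175633) = exp(0.281891) = 1.32563
SDI = 668 * 1.32563 = 885.521 ≈ 886

886


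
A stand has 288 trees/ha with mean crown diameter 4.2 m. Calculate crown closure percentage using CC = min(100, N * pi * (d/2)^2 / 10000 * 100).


(d/2)^2 = (4.2/2)^2 = 2.1^2 = 4.41
Crown area = 3.141593 * 4.41 = 13.8544 m^2
N * area / 10000 * 100 = 288 * 13.8544 / 10000 * 100 = 39.9007
CC = min(100, 39.9007) = 39.9007 ≈ 39.9%

39.9%


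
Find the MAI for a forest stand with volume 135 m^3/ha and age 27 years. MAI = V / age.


MAI = 135 / 27 = 5.00 m^3/ha/yr

5.00 m^3/ha/yr


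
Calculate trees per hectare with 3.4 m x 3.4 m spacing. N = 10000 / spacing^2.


N = 10000 / 3.4^2 = 10000 / 11.56 = 865.052 ≈ 865 trees/ha

865 trees/ha


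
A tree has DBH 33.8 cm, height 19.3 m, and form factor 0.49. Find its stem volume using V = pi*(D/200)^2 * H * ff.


(D/200)^2 = (33.8/200)^2 = 0.169^2 = 0.028561
BA = 3.141593 * 0.028561 = 0.0897270 m^2
V = 0.0897270 * 19.3 * 0.49 = 0.848548 ≈ 0.849 m^3

0.849 m^3


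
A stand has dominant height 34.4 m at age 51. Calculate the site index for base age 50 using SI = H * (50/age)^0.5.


50/51 = 0.980392
(0.980392)^0.5 = 0.990147
SI = 34.4 * 0.990147 = 34.0611 ≈ 34.1 m

34.1 m


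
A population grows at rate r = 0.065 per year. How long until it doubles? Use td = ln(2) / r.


td = ln(2) / 0.065 = 0.693147 / 0.065 = 10.6638 ≈ 10.7 years

10.7 years


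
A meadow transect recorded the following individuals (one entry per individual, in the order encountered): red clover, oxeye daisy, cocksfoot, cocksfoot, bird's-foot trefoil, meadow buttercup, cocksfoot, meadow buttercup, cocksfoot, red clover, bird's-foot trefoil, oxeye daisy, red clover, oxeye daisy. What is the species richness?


Total individuals logged = 14
Distinct species (count of individuals): red clover (3), oxeye daisy (3), cocksfoot (4), bird's-foot trefoil (2), meadow buttercup (2)
Species richness = number of distinct species = 5

5


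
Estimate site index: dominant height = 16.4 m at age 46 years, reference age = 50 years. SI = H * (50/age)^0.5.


50/46 = 1.08696
(1.08696)^0.5 = 1.04257
SI = 16.4 * 1.04257 = 17.0981 ≈ 17.1 m

17.1 m


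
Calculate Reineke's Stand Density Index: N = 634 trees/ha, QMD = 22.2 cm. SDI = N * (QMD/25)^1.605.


QMD/25 = 22.2/25 = 0.888
(0.888)^1.605 = exp(1.605 * ln(0.888)) = exp(1.605 * (-0.118784)) = exp(-0.190648) = 0.826423
SDI = 634 * 0.826423 = 523.952 ≈ 524

524


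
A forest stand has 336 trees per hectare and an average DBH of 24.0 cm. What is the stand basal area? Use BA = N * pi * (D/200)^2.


(D/200)^2 = (24.0/200)^2 = 0.12^2 = 0.0144
Individual BA = 3.141593 * 0.0144 = 0.0452389 m^2
Stand BA = 336 * 0.0452389 = 15.2003 ≈ 15.20 m^2/ha

15.20 m^2/ha


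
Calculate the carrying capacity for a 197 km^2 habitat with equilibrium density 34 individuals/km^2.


K = 34 * 197 = 6698 individuals

6698 individuals


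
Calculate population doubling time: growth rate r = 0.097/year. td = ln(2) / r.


td = ln(2) / 0.097 = 0.693147 / 0.097 = 7.14585 ≈ 7.1 years

7.1 years


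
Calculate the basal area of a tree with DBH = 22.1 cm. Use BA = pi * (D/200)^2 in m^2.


D/200 = 22.1/200 = 0.1105 m
(D/200)^2 = 0.1105^2 = 0.01221025
BA = 3.141593 * 0.01221025 = 0.0383596 ≈ 0.0384 m^2

0.0384 m^2


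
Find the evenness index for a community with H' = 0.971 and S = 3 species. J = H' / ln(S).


ln(3) = 1.09861
J = H' / ln(S) = 0.971 / 1.09861 = 0.883844 ≈ 0.8838

0.8838


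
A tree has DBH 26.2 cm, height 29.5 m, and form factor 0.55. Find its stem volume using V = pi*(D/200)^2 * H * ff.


(D/200)^2 = (26.2/200)^2 = 0.131^2 = 0.017161
BA = 3.141593 * 0.017161 = 0.0539129 m^2
V = 0.0539129 * 29.5 * 0.55 = 0.874737 ≈ 0.875 m^3

0.875 m^3


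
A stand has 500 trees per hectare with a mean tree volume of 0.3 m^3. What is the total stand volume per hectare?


V_stand = 500 * 0.3 = 150.0 m^3/ha

150.0 m^3/ha


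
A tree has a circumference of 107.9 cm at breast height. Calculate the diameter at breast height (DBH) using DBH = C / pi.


DBH = C / pi = 107.9 / 3.141593 = 34.3456 ≈ 34.35 cm

34.35 cm


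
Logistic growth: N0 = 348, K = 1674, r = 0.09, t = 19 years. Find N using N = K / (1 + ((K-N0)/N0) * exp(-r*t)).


(K - N0)/N0 = (1674 - 348)/348 = 1326/348 = 3.81034
r*t = 0.09 * 19 = 1.71; exp(-1.71) = 0.180866
3.81034 * 0.180866 = 0.689161
1 + 0.689161 = 1.68916
N = 1674 / 1.68916 = 991.025 ≈ 991

991


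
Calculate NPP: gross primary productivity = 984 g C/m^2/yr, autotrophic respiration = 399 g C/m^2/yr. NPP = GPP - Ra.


NPP = GPP - Ra = 984 - 399 = 585 g C/m^2/yr

585 g C/m^2/yr


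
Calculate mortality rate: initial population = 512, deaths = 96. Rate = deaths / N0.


Mortality rate = 96 / 512 = 0.1875

0.1875


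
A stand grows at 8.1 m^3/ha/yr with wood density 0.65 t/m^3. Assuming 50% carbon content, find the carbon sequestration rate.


C = 8.1 * 0.65 * 0.5 = 2.6325 ≈ 2.63 t C/ha/yr

2.63 t C/ha/yr


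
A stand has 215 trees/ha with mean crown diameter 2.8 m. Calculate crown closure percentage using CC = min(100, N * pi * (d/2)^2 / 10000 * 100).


(d/2)^2 = (2.8/2)^2 = 1.4^2 = 1.96
Crown area = 3.141593 * 1.96 = 6.15752 m^2
N * area / 10000 * 100 = 215 * 6.15752 / 10000 * 100 = 13.2387
CC = min(100, 13.2387) = 13.2387 ≈ 13.2%

13.2%


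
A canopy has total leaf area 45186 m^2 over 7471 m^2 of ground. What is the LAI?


LAI = 45186 / 7471 = 6.0482 ≈ 6.05

6.05


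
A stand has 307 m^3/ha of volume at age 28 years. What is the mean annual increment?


MAI = 307 / 28 = 10.9643 ≈ 10.96 m^3/ha/yr

10.96 m^3/ha/yr


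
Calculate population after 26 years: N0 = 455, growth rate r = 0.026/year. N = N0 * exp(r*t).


r*t = 0.026 * 26 = 0.676
exp(0.676) = 1.96600
N = 455 * 1.96600 = 894.530 ≈ 895

895


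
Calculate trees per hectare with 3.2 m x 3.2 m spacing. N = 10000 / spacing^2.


N = 10000 / 3.2^2 = 10000 / 10.24 = 976.563 ≈ 977 trees/ha

977 trees/ha


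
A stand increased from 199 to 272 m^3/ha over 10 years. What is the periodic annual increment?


PAI = (V2 - V1) / period = (272 - 199) / 10 = 73 / 10 = 7.30 m^3/ha/yr

7.30 m^3/ha/yr


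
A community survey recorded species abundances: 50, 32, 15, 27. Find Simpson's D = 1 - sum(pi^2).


Total N = 50 + 32 + 15 + 27 = 124
Per-species terms:
  p = 50/124 = 0.403226; p^2 = 0.403226^2 = 0.162591
  p = 32/124 = 0.258065; p^2 = 0.258065^2 = 0.066598
  p = 15/124 = 0.120968; p^2 = 0.120968^2 = 0.014633
  p = 27/124 = 0.217742; p^2 = 0.217742^2 = 0.047412
sum(p^2) = 0.162591 + 0.066598 + 0.014633 + 0.047412 = 0.291234
D = 1 - 0.291234 = 0.708766 ≈ 0.7088

0.7088


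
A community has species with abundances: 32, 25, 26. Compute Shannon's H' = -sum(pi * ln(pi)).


Total N = 32 + 25 + 26 = 83
Per-species terms:
  p = 32/83 = 0.385542; ln(p) = -0.953105; p*ln(p) = 0.385542 * (-0.953105) = -0.367462
  p = 25/83 = 0.301205; ln(p) = -1.199964; p*ln(p) = 0.301205 * (-1.199964) = -0.361435
  p = 26/83 = 0.313253; ln(p) = -1.160744; p*ln(p) = 0.313253 * (-1.160744) = -0.363607
sum(p*ln(p)) = (-0.367462) + (-0.361435) + (-0.363607) = -1.092504
H' = -(-1.092504) = 1.092504 ≈ 1.0925

1.0925


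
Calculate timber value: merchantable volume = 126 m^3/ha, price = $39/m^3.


Value = 126 * 39 = $4914/ha

$4914/ha


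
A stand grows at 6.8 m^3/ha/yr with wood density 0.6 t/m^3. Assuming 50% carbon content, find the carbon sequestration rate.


C = 6.8 * 0.6 * 0.5 = 2.04 t C/ha/yr

2.04 t C/ha/yr


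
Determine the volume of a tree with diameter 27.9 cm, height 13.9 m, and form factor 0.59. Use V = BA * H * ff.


(D/200)^2 = (27.9/200)^2 = 0.1395^2 = 0.01946025
BA = 3.141593 * 0.01946025 = 0.0611362 m^2
V = 0.0611362 * 13.9 * 0.59 = 0.501378 ≈ 0.501 m^3

0.501 m^3


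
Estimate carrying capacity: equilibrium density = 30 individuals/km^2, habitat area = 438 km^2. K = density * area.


K = 30 * 438 = 13140 individuals

13140 individuals


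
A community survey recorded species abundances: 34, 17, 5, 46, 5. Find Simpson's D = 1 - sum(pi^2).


Total N = 34 + 17 + 5 + 46 + 5 = 107
Per-species terms:
  p = 34/107 = 0.317757; p^2 = 0.317757^2 = 0.100970
  p = 17/107 = 0.158879; p^2 = 0.158879^2 = 0.025243
  p = 5/107 = 0.046729; p^2 = 0.046729^2 = 0.002184
  p = 46/107 = 0.429907; p^2 = 0.429907^2 = 0.184820
  p = 5/107 = 0.046729; p^2 = 0.046729^2 = 0.002184
sum(p^2) = 0.100970 + 0.025243 + 0.002184 + 0.184820 + 0.002184 = 0.315401
D = 1 - 0.315401 = 0.684599 ≈ 0.6846

0.6846


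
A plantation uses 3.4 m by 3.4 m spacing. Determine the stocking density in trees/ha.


N = 10000 / 3.4^2 = 10000 / 11.56 = 865.052 ≈ 865 trees/ha

865 trees/ha


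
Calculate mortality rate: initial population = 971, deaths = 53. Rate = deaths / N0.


Mortality rate = 53 / 971 = 0.054583 ≈ 0.0546

0.0546


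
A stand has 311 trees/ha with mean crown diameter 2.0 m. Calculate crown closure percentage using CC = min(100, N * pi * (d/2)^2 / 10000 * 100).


(d/2)^2 = (2.0/2)^2 = 1^2 = 1
Crown area = 3.141593 * 1 = 3.14159 m^2
N * area / 10000 * 100 = 311 * 3.14159 / 10000 * 100 = 9.77034
CC = min(100, 9.77034) = 9.77034 ≈ 9.8%

9.8%


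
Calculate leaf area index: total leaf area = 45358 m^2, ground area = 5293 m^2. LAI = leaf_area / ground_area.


LAI = 45358 / 5293 = 8.5694 ≈ 8.57

8.57


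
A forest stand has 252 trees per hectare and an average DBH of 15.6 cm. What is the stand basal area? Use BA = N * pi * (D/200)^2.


(D/200)^2 = (15.6/200)^2 = 0.078^2 = 0.006084
Individual BA = 3.141593 * 0.006084 = 0.0191135 m^2
Stand BA = 252 * 0.0191135 = 4.81660 ≈ 4.82 m^2/ha

4.82 m^2/ha


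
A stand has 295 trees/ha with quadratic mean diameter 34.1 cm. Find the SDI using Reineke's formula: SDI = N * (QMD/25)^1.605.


QMD/25 = 34.1/25 = 1.364
(1.364)^1.605 = exp(1.605 * ln(1.364)) = exp(1.605 * 0.310422) = exp(0.498227) = 1.64580
SDI = 295 * 1.64580 = 485.511 ≈ 486

486


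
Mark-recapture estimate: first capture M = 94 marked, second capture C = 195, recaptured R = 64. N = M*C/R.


N = M * C / R = 94 * 195 / 64 = 18330 / 64 = 286.41 ≈ 286

286 individuals


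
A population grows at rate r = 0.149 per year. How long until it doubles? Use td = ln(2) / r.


td = ln(2) / 0.149 = 0.693147 / 0.149 = 4.65199 ≈ 4.7 years

4.7 years


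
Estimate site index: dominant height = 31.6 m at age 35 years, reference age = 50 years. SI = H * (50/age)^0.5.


50/35 = 1.42857
(1.42857)^0.5 = 1.19523
SI = 31.6 * 1.19523 = 37.7693 ≈ 37.8 m

37.8 m


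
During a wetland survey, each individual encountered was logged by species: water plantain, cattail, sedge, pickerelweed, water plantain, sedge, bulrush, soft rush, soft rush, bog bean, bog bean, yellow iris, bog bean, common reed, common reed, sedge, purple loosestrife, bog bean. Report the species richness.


Total individuals logged = 18
Distinct species (count of individuals): water plantain (2), cattail (1), sedge (3), pickerelweed (1), bulrush (1), soft rush (2), bog bean (4), yellow iris (1), common reed (2), purple loosestrife (1)
Species richness = number of distinct species = 10

10


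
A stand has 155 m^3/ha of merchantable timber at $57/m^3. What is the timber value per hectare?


Value = 155 * 57 = $8835/ha

$8835/ha


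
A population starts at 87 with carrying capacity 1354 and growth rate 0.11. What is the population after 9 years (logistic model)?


(K - N0)/N0 = (1354 - 87)/87 = 1267/87 = 14.5632
r*t = 0.11 * 9 = 0.99; exp(-0.99) = 0.371577
14.5632 * 0.371577 = 5.41135
1 + 5.41135 = 6.41135
N = 1354 / 6.41135 = 211.188 ≈ 211

211


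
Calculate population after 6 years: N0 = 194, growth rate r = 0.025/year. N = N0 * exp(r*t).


r*t = 0.025 * 6 = 0.15
exp(0.15) = 1.16183
N = 194 * 1.16183 = 225.395 ≈ 225

225


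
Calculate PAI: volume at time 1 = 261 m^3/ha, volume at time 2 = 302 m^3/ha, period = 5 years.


PAI = (V2 - V1) / period = (302 - 261) / 5 = 41 / 5 = 8.20 m^3/ha/yr

8.20 m^3/ha/yr


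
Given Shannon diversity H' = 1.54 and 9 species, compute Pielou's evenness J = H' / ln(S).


ln(9) = 2.19722
J = H' / ln(S) = 1.54 / 2.19722 = 0.700886 ≈ 0.7009

0.7009


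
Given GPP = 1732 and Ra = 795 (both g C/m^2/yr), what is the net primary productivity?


NPP = GPP - Ra = 1732 - 795 = 937 g C/m^2/yr

937 g C/m^2/yr


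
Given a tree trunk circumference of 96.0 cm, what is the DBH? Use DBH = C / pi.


DBH = C / pi = 96.0 / 3.141593 = 30.5577 ≈ 30.56 cm

30.56 cm


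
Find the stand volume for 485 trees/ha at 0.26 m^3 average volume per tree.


V_stand = 485 * 0.26 = 126.1 m^3/ha

126.1 m^3/ha


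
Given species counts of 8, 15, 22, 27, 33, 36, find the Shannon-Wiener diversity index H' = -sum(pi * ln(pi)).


Total N = 8 + 15 + 22 + 27 + 33 + 36 = 141
Per-species terms:
  p = 8/141 = 0.056738; ln(p) = -2.869311; p*ln(p) = 0.056738 * (-2.869311) = -0.162799
  p = 15/141 = 0.106383; ln(p) = -2.240709; p*ln(p) = 0.106383 * (-2.240709) = -0.238373
  p = 22/141 = 0.156028; ln(p) = -1.857720; p*ln(p) = 0.156028 * (-1.857720) = -0.289856
  p = 27/141 = 0.191489; ln(p) = -1.652925; p*ln(p) = 0.191489 * (-1.652925) = -0.316517
  p = 33/141 = 0.234043; ln(p) = -1.452250; p*ln(p) = 0.234043 * (-1.452250) = -0.339889
  p = 36/141 = 0.255319; ln(p) = -1.365242; p*ln(p) = 0.255319 * (-1.365242) = -0.348572
sum(p*ln(p)) = (-0.162799) + (-0.238373) + (-0.289856) + (-0.316517) + (-0.339889) + (-0.348572) = -1.696006
H' = -(-1.696006) = 1.696006 ≈ 1.6960

1.6960


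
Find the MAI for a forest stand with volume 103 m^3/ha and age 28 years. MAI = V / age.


MAI = 103 / 28 = 3.6786 ≈ 3.68 m^3/ha/yr

3.68 m^3/ha/yr


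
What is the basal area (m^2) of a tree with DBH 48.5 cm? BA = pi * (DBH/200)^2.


D/200 = 48.5/200 = 0.2425 m
(D/200)^2 = 0.2425^2 = 0.05880625
BA = 3.141593 * 0.05880625 = 0.184745 ≈ 0.1847 m^2

0.1847 m^2


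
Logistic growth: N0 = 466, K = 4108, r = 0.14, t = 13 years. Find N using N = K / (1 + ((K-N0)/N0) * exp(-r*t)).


(K - N0)/N0 = (4108 - 466)/466 = 3642/466 = 7.81545
r*t = 0.14 * 13 = 1.82; exp(-1.82) = 0.162026
7.81545 * 0.162026 = 1.26631
1 + 1.26631 = 2.26631
N = 4108 / 2.26631 = 1812.64 ≈ 1813

1813


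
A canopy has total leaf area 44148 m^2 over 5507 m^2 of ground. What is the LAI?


LAI = 44148 / 5507 = 8.0167 ≈ 8.02

8.02


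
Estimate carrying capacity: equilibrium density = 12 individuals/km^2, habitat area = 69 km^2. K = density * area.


K = 12 * 69 = 828 individuals

828 individuals


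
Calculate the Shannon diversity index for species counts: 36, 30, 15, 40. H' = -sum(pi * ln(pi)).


Total N = 36 + 30 + 15 + 40 = 121
Per-species terms:
  p = 36/121 = 0.297521; ln(p) = -1.212270; p*ln(p) = 0.297521 * (-1.212270) = -0.360676
  p = 30/121 = 0.247934; ln(p) = -1.394593; p*ln(p) = 0.247934 * (-1.394593) = -0.345767
  p = 15/121 = 0.123967; ln(p) = -2.087740; p*ln(p) = 0.123967 * (-2.087740) = -0.258811
  p = 40/121 = 0.330579; ln(p) = -1.106910; p*ln(p) = 0.330579 * (-1.106910) = -0.365921
sum(p*ln(p)) = (-0.360676) + (-0.345767) + (-0.258811) + (-0.365921) = -1.331175
H' = -(-1.331175) = 1.331175 ≈ 1.3312

1.3312


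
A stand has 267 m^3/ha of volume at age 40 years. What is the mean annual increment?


MAI = 267 / 40 = 6.6750 ≈ 6.68 m^3/ha/yr

6.68 m^3/ha/yr


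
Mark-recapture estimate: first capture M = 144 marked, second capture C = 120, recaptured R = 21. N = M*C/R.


N = M * C / R = 144 * 120 / 21 = 17280 / 21 = 822.86 ≈ 823

823 individuals


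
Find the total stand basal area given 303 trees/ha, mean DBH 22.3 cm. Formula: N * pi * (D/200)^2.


(D/200)^2 = (22.3/200)^2 = 0.1115^2 = 0.01243225
Individual BA = 3.141593 * 0.01243225 = 0.0390571 m^2
Stand BA = 303 * 0.0390571 = 11.8343 ≈ 11.83 m^2/ha

11.83 m^2/ha


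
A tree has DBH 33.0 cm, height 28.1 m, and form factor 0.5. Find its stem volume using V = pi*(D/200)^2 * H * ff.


(D/200)^2 = (33.0/200)^2 = 0.165^2 = 0.027225
BA = 3.141593 * 0.027225 = 0.0855299 m^2
V = 0.0855299 * 28.1 * 0.5 = 1.20170 ≈ 1.202 m^3

1.202 m^3


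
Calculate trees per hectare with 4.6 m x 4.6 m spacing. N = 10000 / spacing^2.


N = 10000 / 4.6^2 = 10000 / 21.16 = 472.590 ≈ 473 trees/ha

473 trees/ha


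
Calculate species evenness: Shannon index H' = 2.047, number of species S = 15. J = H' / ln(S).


ln(15) = 2.70805
J = H' / ln(S) = 2.047 / 2.70805 = 0.755894 ≈ 0.7559

0.7559


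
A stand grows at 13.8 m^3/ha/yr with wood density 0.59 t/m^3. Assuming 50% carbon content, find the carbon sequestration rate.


C = 13.8 * 0.59 * 0.5 = 4.071 ≈ 4.07 t C/ha/yr

4.07 t C/ha/yr


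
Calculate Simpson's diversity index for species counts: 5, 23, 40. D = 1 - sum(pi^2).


Total N = 5 + 23 + 40 = 68
Per-species terms:
  p = 5/68 = 0.073529; p^2 = 0.073529^2 = 0.005407
  p = 23/68 = 0.338235; p^2 = 0.338235^2 = 0.114403
  p = 40/68 = 0.588235; p^2 = 0.588235^2 = 0.346020
sum(p^2) = 0.005407 + 0.114403 + 0.346020 = 0.465830
D = 1 - 0.465830 = 0.534170 ≈ 0.5342

0.5342


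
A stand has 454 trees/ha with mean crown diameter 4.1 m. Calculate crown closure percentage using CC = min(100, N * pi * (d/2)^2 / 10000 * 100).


(d/2)^2 = (4.1/2)^2 = 2.05^2 = 4.2025
Crown area = 3.141593 * 4.2025 = 13.2025 m^2
N * area / 10000 * 100 = 454 * 13.2025 / 10000 * 100 = 59.9394
CC = min(100, 59.9394) = 59.9394 ≈ 59.9%

59.9%


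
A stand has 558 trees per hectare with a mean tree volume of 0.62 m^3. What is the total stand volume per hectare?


V_stand = 558 * 0.62 = 345.96 ≈ 346.0 m^3/ha

346.0 m^3/ha


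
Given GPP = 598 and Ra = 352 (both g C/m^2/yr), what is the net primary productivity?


NPP = GPP - Ra = 598 - 352 = 246 g C/m^2/yr

246 g C/m^2/yr


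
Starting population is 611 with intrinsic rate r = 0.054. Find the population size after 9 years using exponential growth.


r*t = 0.054 * 9 = 0.486
exp(0.486) = 1.62580
N = 611 * 1.62580 = 993.364 ≈ 993

993


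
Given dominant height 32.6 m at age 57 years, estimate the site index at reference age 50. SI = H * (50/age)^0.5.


50/57 = 0.877193
(0.877193)^0.5 = 0.936586
SI = 32.6 * 0.936586 = 30.5327 ≈ 30.5 m

30.5 m


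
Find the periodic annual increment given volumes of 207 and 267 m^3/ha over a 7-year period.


PAI = (V2 - V1) / period = (267 - 207) / 7 = 60 / 7 = 8.5714 ≈ 8.57 m^3/ha/yr

8.57 m^3/ha/yr


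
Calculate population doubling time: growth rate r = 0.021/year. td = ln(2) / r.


td = ln(2) / 0.021 = 0.693147 / 0.021 = 33.0070 ≈ 33.0 years

33.0 years


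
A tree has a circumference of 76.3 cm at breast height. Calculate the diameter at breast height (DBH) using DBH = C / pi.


DBH = C / pi = 76.3 / 3.141593 = 24.2870 ≈ 24.29 cm

24.29 cm


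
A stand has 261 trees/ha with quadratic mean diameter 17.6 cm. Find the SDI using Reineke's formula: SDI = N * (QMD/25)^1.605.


QMD/25 = 17.6/25 = 0.704
(0.704)^1.605 = exp(1.605 * ln(0.704)) = exp(1.605 * (-0.350977)) = exp(-0.563318) = 0.569317
SDI = 261 * 0.569317 = 148.592 ≈ 149

149


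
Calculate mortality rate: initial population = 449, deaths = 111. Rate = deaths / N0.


Mortality rate = 111 / 449 = 0.247216 ≈ 0.2472

0.2472


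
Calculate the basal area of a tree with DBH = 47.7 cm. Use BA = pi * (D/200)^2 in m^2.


D/200 = 47.7/200 = 0.2385 m
(D/200)^2 = 0.2385^2 = 0.05688225
BA = 3.141593 * 0.05688225 = 0.178701 ≈ 0.1787 m^2

0.1787 m^2


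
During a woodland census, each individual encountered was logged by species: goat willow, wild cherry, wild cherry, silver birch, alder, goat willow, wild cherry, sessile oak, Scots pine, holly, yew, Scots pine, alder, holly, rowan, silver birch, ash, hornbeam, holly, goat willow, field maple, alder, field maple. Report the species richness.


Total individuals logged = 23
Distinct species (count of individuals): goat willow (3), wild cherry (3), silver birch (2), alder (3), sessile oak (1), Scots pine (2), holly (3), yew (1), rowan (1), ash (1), hornbeam (1), field maple (2)
Species richness = number of distinct species = 12

12


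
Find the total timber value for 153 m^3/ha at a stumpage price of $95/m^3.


Value = 153 * 95 = $14535/ha

$14535/ha


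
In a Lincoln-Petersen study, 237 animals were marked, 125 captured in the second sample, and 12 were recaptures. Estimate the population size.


N = M * C / R = 237 * 125 / 12 = 29625 / 12 = 2468.75 ≈ 2469

2469 individuals


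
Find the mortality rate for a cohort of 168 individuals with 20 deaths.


Mortality rate = 20 / 168 = 0.119048 ≈ 0.1190

0.1190


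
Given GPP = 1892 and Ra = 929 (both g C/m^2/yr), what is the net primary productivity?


NPP = GPP - Ra = 1892 - 929 = 963 g C/m^2/yr

963 g C/m^2/yr


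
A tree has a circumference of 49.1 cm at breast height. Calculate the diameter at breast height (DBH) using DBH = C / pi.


DBH = C / pi = 49.1 / 3.141593 = 15.6290 ≈ 15.63 cm

15.63 cm


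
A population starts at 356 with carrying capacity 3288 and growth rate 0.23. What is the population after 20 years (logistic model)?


(K - N0)/N0 = (3288 - 356)/356 = 2932/356 = 8.23596
r*t = 0.23 * 20 = 4.6; exp(-4.6) = 0.0100518
8.23596 * 0.0100518 = 0.0827862
1 + 0.0827862 = 1.08279
N = 3288 / 1.08279 = 3036.60 ≈ 3037

3037


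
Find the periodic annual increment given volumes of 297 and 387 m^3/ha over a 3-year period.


PAI = (V2 - V1) / period = (387 - 297) / 3 = 90 / 3 = 30.00 m^3/ha/yr

30.00 m^3/ha/yr


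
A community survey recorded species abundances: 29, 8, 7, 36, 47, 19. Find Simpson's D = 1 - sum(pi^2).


Total N = 29 + 8 + 7 + 36 + 47 + 19 = 146
Per-species terms:
  p = 29/146 = 0.198630; p^2 = 0.198630^2 = 0.039454
  p = 8/146 = 0.054795; p^2 = 0.054795^2 = 0.003002
  p = 7/146 = 0.047945; p^2 = 0.047945^2 = 0.002299
  p = 36/146 = 0.246575; p^2 = 0.246575^2 = 0.060799
  p = 47/146 = 0.321918; p^2 = 0.321918^2 = 0.103631
  p = 19/146 = 0.130137; p^2 = 0.130137^2 = 0.016936
sum(p^2) = 0.039454 + 0.003002 + 0.002299 + 0.060799 + 0.103631 + 0.016936 = 0.226121
D = 1 - 0.226121 = 0.773879 ≈ 0.7739

0.7739


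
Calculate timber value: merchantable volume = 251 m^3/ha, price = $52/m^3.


Value = 251 * 52 = $13052/ha

$13052/ha


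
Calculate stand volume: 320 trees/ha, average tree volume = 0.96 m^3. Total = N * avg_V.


V_stand = 320 * 0.96 = 307.2 m^3/ha

307.2 m^3/ha


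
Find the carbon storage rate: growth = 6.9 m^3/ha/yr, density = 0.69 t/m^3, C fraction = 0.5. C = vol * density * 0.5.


C = 6.9 * 0.69 * 0.5 = 2.3805 ≈ 2.38 t C/ha/yr

2.38 t C/ha/yr


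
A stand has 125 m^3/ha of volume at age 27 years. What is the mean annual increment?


MAI = 125 / 27 = 4.6296 ≈ 4.63 m^3/ha/yr

4.63 m^3/ha/yr


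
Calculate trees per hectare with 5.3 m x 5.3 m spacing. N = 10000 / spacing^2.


N = 10000 / 5.3^2 = 10000 / 28.09 = 355.999 ≈ 356 trees/ha

356 trees/ha


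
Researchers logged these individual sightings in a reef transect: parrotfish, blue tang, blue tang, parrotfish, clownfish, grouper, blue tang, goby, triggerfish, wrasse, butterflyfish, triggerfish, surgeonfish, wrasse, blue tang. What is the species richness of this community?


Total individuals logged = 15
Distinct species (count of individuals): parrotfish (2), blue tang (4), clownfish (1), grouper (1), goby (1), triggerfish (2), wrasse (2), butterflyfish (1), surgeonfish (1)
Species richness = number of distinct species = 9

9


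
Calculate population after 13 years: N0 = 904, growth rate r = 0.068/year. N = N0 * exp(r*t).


r*t = 0.068 * 13 = 0.884
exp(0.884) = 2.42056
N = 904 * 2.42056 = 2188.19 ≈ 2188

2188


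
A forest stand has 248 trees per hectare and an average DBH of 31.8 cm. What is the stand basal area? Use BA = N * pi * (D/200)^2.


(D/200)^2 = (31.8/200)^2 = 0.159^2 = 0.025281
Individual BA = 3.141593 * 0.025281 = 0.0794226 m^2
Stand BA = 248 * 0.0794226 = 19.6968 ≈ 19.70 m^2/ha

19.70 m^2/ha


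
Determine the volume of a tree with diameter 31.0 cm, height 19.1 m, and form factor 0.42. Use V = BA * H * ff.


(D/200)^2 = (31.0/200)^2 = 0.155^2 = 0.024025
BA = 3.141593 * 0.024025 = 0.0754768 m^2
V = 0.0754768 * 19.1 * 0.42 = 0.605475 ≈ 0.605 m^3

0.605 m^3


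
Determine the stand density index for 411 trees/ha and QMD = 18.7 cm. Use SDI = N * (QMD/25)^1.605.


QMD/25 = 18.7/25 = 0.748
(0.748)^1.605 = exp(1.605 * ln(0.748)) = exp(1.605 * (-0.290352)) = exp(-0.466015) = 0.627498
SDI = 411 * 0.627498 = 257.902 ≈ 258

258


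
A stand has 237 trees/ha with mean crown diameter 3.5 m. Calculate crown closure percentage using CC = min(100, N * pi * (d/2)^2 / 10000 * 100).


(d/2)^2 = (3.5/2)^2 = 1.75^2 = 3.0625
Crown area = 3.141593 * 3.0625 = 9.62113 m^2
N * area / 10000 * 100 = 237 * 9.62113 / 10000 * 100 = 22.8021
CC = min(100, 22.8021) = 22.8021 ≈ 22.8%

22.8%


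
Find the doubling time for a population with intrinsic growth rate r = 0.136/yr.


td = ln(2) / 0.136 = 0.693147 / 0.136 = 5.09667 ≈ 5.1 years

5.1 years


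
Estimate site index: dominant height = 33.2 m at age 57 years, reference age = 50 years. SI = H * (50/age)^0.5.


50/57 = 0.877193
(0.877193)^0.5 = 0.936586
SI = 33.2 * 0.936586 = 31.0947 ≈ 31.1 m

31.1 m


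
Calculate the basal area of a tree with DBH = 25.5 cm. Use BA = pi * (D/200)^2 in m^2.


D/200 = 25.5/200 = 0.1275 m
(D/200)^2 = 0.1275^2 = 0.01625625
BA = 3.141593 * 0.01625625 = 0.0510705 ≈ 0.0511 m^2

0.0511 m^2


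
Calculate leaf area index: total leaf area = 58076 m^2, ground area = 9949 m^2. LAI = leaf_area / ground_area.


LAI = 58076 / 9949 = 5.8374 ≈ 5.84

5.84


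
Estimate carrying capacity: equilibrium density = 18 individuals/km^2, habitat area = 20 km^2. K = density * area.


K = 18 * 20 = 360 individuals

360 individuals


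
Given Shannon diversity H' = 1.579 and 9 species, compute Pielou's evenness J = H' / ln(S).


ln(9) = 2.19722
J = H' / ln(S) = 1.579 / 2.19722 = 0.718635 ≈ 0.7186

0.7186


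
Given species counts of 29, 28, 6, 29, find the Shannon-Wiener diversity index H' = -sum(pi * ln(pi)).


Total N = 29 + 28 + 6 + 29 = 92
Per-species terms:
  p = 29/92 = 0.315217; ln(p) = -1.154494; p*ln(p) = 0.315217 * (-1.154494) = -0.363916
  p = 28/92 = 0.304348; ln(p) = -1.189583; p*ln(p) = 0.304348 * (-1.189583) = -0.362047
  p = 6/92 = 0.065217; ln(p) = -2.730035; p*ln(p) = 0.065217 * (-2.730035) = -0.178045
  p = 29/92 = 0.315217; ln(p) = -1.154494; p*ln(p) = 0.315217 * (-1.154494) = -0.363916
sum(p*ln(p)) = (-0.363916) + (-0.362047) + (-0.178045) + (-0.363916) = -1.267924
H' = -(-1.267924) = 1.267924 ≈ 1.2679

1.2679


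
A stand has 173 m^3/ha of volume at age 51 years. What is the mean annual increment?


MAI = 173 / 51 = 3.3922 ≈ 3.39 m^3/ha/yr

3.39 m^3/ha/yr


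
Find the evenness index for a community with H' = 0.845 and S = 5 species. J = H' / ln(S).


ln(5) = 1.60944
J = H' / ln(S) = 0.845 / 1.60944 = 0.525027 ≈ 0.5250

0.5250


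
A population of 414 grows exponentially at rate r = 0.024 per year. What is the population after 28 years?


r*t = 0.024 * 28 = 0.672
exp(0.672) = 1.95815
N = 414 * 1.95815 = 810.674 ≈ 811

811


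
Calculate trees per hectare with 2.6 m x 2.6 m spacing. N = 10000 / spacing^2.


N = 10000 / 2.6^2 = 10000 / 6.76 = 1479.29 ≈ 1479 trees/ha

1479 trees/ha


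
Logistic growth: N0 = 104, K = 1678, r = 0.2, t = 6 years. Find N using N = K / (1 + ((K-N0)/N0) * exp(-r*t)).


(K - N0)/N0 = (1678 - 104)/104 = 1574/104 = 15.1346
r*t = 0.2 * 6 = 1.2; exp(-1.2) = 0.301194
15.1346 * 0.301194 = 4.55845
1 + 4.55845 = 5.55845
N = 1678 / 5.55845 = 301.883 ≈ 302

302


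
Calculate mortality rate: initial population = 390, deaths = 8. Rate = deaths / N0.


Mortality rate = 8 / 390 = 0.020513 ≈ 0.0205

0.0205


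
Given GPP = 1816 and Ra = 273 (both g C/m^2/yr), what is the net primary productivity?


NPP = GPP - Ra = 1816 - 273 = 1543 g C/m^2/yr

1543 g C/m^2/yr


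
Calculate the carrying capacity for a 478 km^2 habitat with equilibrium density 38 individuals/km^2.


K = 38 * 478 = 18164 individuals

18164 individuals


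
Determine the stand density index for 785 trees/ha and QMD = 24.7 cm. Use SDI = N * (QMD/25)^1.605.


QMD/25 = 24.7/25 = 0.988
(0.988)^1.605 = exp(1.605 * ln(0.988)) = exp(1.605 * (-0.0120726)) = exp(-0.0193765) = 0.980810
SDI = 785 * 0.980810 = 769.936 ≈ 770

770
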